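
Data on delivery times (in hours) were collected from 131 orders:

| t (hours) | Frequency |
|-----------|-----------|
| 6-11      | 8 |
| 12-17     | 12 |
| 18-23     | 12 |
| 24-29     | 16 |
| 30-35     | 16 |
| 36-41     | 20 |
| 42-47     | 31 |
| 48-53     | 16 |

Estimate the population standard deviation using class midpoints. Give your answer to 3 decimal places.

Midpoints: 8.5, 14.5, 20.5, 26.5, 32.5, 38.5, 44.5, 50.5
n = 131, Σfm = 4389.5, mean = 33.5076
Σfm² = 168116.75
Σf(m − x̄)² = Σfm² − (Σfm)²/n = 168116.75 − 4389.5²/131 = 21034.9924
Population variance = 21034.9924 / 131 = 160.5725
Standard deviation = √160.5725 = 12.6717

12.672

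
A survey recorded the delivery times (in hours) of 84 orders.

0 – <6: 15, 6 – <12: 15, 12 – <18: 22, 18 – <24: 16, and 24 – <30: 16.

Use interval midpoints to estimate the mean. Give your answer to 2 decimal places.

Midpoints: 3, 9, 15, 21, 27
Σfm = 15×3 + 15×9 + 22×15 + 16×21 + 16×27 = 1278
n = Σf = 84
Mean = 1278 / 84 = 15.2143

15.21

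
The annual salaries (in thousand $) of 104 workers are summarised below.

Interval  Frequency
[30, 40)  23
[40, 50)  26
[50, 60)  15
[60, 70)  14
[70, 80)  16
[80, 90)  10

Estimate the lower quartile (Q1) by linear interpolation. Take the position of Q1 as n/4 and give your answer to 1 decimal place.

41.2

Cumulative frequencies: 23, 49, 64, 78, 94, 104
n = 104; position = n/4 = 26.
This falls in the class [40, 50): L = 40, F = 23, f = 26, h = 10.
Lower quartile ≈ 40 + ((26 − 23) / 26) × 10 = 41.1538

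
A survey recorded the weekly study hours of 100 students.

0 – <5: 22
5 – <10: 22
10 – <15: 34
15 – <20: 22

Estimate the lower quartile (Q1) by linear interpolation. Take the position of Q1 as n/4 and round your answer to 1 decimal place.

Cumulative frequencies: 22, 44, 78, 100
n = 100; position = n/4 = 25.
This falls in the class 5 – <10: L = 5, F = 22, f = 22, h = 5.
Lower quartile ≈ 5 + ((25 − 22) / 22) × 5 = 5.6818

5.7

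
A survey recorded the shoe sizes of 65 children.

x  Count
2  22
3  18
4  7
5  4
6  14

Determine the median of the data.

Cumulative frequencies: 22, 40, 47, 51, 65
n = 65, so the median is the value in position (n+1)/2 = 33.
Position 33 falls at value 3.

3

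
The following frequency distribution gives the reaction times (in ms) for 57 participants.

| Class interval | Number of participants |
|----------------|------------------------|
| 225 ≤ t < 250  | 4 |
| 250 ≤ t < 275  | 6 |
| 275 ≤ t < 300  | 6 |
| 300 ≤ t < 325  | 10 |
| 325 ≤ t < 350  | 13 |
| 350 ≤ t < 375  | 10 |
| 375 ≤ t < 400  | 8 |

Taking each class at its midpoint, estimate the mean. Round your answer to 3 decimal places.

Midpoints: 237.5, 262.5, 287.5, 312.5, 337.5, 362.5, 387.5
Σfm = 4×237.5 + 6×262.5 + 6×287.5 + 10×312.5 + 13×337.5 + 10×362.5 + 8×387.5 = 18487.5
n = Σf = 57
Mean = 18487.5 / 57 = 324.3421

324.342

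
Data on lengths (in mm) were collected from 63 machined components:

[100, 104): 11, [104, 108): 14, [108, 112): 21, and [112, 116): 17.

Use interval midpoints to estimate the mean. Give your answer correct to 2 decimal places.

Midpoints: 102, 106, 110, 114
Σfm = 11×102 + 14×106 + 21×110 + 17×114 = 6854
n = Σf = 63
Mean = 6854 / 63 = 108.7937

108.79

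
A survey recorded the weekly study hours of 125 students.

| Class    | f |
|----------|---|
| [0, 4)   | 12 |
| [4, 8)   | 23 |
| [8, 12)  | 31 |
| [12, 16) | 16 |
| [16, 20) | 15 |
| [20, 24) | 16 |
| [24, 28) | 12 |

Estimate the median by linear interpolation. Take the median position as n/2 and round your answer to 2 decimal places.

11.55

Cumulative frequencies: 12, 35, 66, 82, 97, 113, 125
n = 125; position = n/2 = 62.5.
This falls in the class [8, 12): L = 8, F = 35, f = 31, h = 4.
Median ≈ 8 + ((62.5 − 35) / 31) × 4 = 11.5484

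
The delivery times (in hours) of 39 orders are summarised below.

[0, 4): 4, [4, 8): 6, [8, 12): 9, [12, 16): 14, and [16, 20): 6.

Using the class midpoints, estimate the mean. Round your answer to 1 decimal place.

11.2

Midpoints: 2, 6, 10, 14, 18
Σfm = 4×2 + 6×6 + 9×10 + 14×14 + 6×18 = 438
n = Σf = 39
Mean = 438 / 39 = 11.2308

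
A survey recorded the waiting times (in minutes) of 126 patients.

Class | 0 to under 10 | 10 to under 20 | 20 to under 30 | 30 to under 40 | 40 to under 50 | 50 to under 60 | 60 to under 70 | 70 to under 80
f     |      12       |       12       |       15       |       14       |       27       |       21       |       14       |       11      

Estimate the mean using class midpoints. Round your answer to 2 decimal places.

41.35

Midpoints: 5, 15, 25, 35, 45, 55, 65, 75
Σfm = 12×5 + 12×15 + 15×25 + 14×35 + 27×45 + 21×55 + 14×65 + 11×75 = 5210
n = Σf = 126
Mean = 5210 / 126 = 41.3492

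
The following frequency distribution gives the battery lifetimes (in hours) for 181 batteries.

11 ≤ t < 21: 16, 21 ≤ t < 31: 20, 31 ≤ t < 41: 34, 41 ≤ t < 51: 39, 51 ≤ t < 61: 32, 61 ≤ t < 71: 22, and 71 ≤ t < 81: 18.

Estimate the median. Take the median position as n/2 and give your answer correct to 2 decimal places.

Cumulative frequencies: 16, 36, 70, 109, 141, 163, 181
n = 181; position = n/2 = 90.5.
This falls in the class 41 ≤ t < 51: L = 41, F = 70, f = 39, h = 10.
Median ≈ 41 + ((90.5 − 70) / 39) × 10 = 46.2564

46.26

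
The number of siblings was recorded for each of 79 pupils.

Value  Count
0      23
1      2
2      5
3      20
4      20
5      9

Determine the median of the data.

Cumulative frequencies: 23, 25, 30, 50, 70, 79
n = 79, so the median is the value in position (n+1)/2 = 40.
Position 40 falls at value 3.

3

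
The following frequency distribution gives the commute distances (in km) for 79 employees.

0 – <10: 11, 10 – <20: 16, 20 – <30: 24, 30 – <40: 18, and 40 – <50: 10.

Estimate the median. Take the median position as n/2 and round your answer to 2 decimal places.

Cumulative frequencies: 11, 27, 51, 69, 79
n = 79; position = n/2 = 39.5.
This falls in the class 20 – <30: L = 20, F = 27, f = 24, h = 10.
Median ≈ 20 + ((39.5 − 27) / 24) × 10 = 25.2083

25.21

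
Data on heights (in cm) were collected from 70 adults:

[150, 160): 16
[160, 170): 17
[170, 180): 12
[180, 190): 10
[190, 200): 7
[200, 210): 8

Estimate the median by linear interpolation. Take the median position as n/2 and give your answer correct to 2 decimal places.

171.67

Cumulative frequencies: 16, 33, 45, 55, 62, 70
n = 70; position = n/2 = 35.
This falls in the class [170, 180): L = 170, F = 33, f = 12, h = 10.
Median ≈ 170 + ((35 − 33) / 12) × 10 = 171.6667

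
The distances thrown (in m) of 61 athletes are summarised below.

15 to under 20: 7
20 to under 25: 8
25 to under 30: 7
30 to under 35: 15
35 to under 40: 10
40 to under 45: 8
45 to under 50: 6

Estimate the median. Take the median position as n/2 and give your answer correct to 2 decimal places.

32.83

Cumulative frequencies: 7, 15, 22, 37, 47, 55, 61
n = 61; position = n/2 = 30.5.
This falls in the class 30 to under 35: L = 30, F = 22, f = 15, h = 5.
Median ≈ 30 + ((30.5 − 22) / 15) × 5 = 32.8333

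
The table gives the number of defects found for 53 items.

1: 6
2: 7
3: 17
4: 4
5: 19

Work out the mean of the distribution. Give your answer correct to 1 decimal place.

3.4

Values: 1, 2, 3, 4, 5
Σfx = 6×1 + 7×2 + 17×3 + 4×4 + 19×5 = 182
n = Σf = 53
Mean = 182 / 53 = 3.4340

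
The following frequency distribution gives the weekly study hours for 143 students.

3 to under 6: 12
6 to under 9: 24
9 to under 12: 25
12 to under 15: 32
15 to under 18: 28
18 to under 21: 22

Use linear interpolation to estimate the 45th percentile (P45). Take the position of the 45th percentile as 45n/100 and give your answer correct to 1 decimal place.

Cumulative frequencies: 12, 36, 61, 93, 121, 143
n = 143; position = 45n/100 = 64.35.
This falls in the class 12 to under 15: L = 12, F = 61, f = 32, h = 3.
45th percentile ≈ 12 + ((64.35 − 61) / 32) × 3 = 12.3141

12.3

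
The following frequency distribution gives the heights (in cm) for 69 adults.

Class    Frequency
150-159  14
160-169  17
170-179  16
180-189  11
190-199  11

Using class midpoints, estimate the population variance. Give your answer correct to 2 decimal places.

182.48

Midpoints: 154.5, 164.5, 174.5, 184.5, 194.5
n = 69, Σfm = 11920.5, mean = 172.7609
Σfm² = 2071987.25
Σf(m − x̄)² = Σfm² − (Σfm)²/n = 2071987.25 − 11920.5²/69 = 12591.3043
Population variance = 12591.3043 / 69 = 182.4827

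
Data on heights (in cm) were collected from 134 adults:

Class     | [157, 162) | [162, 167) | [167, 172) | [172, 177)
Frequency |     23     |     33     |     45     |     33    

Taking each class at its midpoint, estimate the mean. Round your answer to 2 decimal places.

Midpoints: 159.5, 164.5, 169.5, 174.5
Σfm = 23×159.5 + 33×164.5 + 45×169.5 + 33×174.5 = 22483
n = Σf = 134
Mean = 22483 / 134 = 167.7836

167.78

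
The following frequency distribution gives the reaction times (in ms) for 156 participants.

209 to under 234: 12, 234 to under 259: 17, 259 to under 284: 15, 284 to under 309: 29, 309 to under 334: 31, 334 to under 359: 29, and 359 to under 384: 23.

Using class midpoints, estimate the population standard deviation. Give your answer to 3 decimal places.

Midpoints: 221.5, 246.5, 271.5, 296.5, 321.5, 346.5, 371.5
n = 156, Σfm = 48079, mean = 308.1987
Σfm² = 15137161
Σf(m − x̄)² = Σfm² − (Σfm)²/n = 15137161 − 48079²/156 = 319274.8397
Population variance = 319274.8397 / 156 = 2046.6336
Standard deviation = √2046.6336 = 45.2397

45.240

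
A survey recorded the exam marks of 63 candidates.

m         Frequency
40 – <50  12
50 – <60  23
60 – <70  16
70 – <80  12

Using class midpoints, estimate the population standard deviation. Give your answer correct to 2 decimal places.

10.04

Midpoints: 45, 55, 65, 75
n = 63, Σfm = 3745, mean = 59.4444
Σfm² = 228975
Σf(m − x̄)² = Σfm² − (Σfm)²/n = 228975 − 3745²/63 = 6355.5556
Population variance = 6355.5556 / 63 = 100.8818
Standard deviation = √100.8818 = 10.0440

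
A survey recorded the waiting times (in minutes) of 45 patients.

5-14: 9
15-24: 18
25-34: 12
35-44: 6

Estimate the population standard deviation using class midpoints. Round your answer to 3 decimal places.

9.428

Midpoints: 9.5, 19.5, 29.5, 39.5
n = 45, Σfm = 1027.5, mean = 22.8333
Σfm² = 27461.25
Σf(m − x̄)² = Σfm² − (Σfm)²/n = 27461.25 − 1027.5²/45 = 4000.0000
Population variance = 4000.0000 / 45 = 88.8889
Standard deviation = √88.8889 = 9.4281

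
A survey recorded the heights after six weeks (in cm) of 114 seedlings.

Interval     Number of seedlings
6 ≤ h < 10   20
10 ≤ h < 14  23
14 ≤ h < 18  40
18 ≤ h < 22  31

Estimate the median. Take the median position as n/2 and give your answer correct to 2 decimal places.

Cumulative frequencies: 20, 43, 83, 114
n = 114; position = n/2 = 57.
This falls in the class 14 ≤ h < 18: L = 14, F = 43, f = 40, h = 4.
Median ≈ 14 + ((57 − 43) / 40) × 4 = 15.4000

15.40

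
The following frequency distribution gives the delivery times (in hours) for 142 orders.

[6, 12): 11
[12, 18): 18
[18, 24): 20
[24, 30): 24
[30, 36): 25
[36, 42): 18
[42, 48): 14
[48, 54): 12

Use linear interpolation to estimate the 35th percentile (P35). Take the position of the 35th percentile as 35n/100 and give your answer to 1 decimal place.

Cumulative frequencies: 11, 29, 49, 73, 98, 116, 130, 142
n = 142; position = 35n/100 = 49.7.
This falls in the class [24, 30): L = 24, F = 49, f = 24, h = 6.
35th percentile ≈ 24 + ((49.7 − 49) / 24) × 6 = 24.1750

24.2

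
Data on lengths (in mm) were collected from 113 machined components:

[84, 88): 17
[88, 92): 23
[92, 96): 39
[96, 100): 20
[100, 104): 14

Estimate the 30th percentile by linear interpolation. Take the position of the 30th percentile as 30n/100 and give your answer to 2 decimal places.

90.94

Cumulative frequencies: 17, 40, 79, 99, 113
n = 113; position = 30n/100 = 33.9.
This falls in the class [88, 92): L = 88, F = 17, f = 23, h = 4.
30th percentile ≈ 88 + ((33.9 − 17) / 23) × 4 = 90.9391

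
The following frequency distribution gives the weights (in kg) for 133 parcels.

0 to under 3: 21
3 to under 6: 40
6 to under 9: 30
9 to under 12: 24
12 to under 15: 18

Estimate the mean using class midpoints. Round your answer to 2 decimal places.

7.00

Midpoints: 1.5, 4.5, 7.5, 10.5, 13.5
Σfm = 21×1.5 + 40×4.5 + 30×7.5 + 24×10.5 + 18×13.5 = 931.5
n = Σf = 133
Mean = 931.5 / 133 = 7.0038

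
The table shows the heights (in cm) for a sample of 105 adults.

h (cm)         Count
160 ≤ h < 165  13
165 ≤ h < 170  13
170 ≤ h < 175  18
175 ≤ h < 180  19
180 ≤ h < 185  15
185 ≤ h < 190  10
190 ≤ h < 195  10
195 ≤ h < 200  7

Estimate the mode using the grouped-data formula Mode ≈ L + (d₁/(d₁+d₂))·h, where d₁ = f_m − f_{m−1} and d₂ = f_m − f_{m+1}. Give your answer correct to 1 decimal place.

Modal class: 175 ≤ h < 180 (highest frequency 19).
d₁ = 19 − 18 = 1, d₂ = 19 − 15 = 4
Mode ≈ 175 + (1/(1+4)) × 5 = 175 + 1.0000 = 176.0000

176.0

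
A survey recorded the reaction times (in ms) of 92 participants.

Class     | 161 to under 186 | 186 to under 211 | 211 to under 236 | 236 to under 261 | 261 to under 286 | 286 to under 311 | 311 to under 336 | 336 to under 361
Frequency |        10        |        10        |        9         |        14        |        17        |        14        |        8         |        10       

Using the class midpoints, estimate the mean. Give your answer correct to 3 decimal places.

Midpoints: 173.5, 198.5, 223.5, 248.5, 273.5, 298.5, 323.5, 348.5
Σfm = 10×173.5 + 10×198.5 + 9×223.5 + 14×248.5 + 17×273.5 + 14×298.5 + 8×323.5 + 10×348.5 = 24112
n = Σf = 92
Mean = 24112 / 92 = 262.0870

262.087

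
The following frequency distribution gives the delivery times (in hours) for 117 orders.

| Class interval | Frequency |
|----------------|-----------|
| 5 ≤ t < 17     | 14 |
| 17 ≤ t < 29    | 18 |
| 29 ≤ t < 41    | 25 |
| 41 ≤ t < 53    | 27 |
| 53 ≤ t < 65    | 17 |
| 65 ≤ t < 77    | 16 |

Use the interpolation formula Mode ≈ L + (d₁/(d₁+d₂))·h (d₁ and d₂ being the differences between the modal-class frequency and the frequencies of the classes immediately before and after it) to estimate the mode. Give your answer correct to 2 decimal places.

43.00

Modal class: 41 ≤ t < 53 (highest frequency 27).
d₁ = 27 − 25 = 2, d₂ = 27 − 17 = 10
Mode ≈ 41 + (2/(2+10)) × 12 = 41 + 2.0000 = 43.0000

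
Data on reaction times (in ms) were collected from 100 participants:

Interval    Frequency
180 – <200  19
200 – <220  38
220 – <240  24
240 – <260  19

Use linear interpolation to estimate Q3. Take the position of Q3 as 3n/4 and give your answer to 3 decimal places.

235.000

Cumulative frequencies: 19, 57, 81, 100
n = 100; position = 3n/4 = 75.
This falls in the class 220 – <240: L = 220, F = 57, f = 24, h = 20.
Upper quartile ≈ 220 + ((75 − 57) / 24) × 20 = 235.0000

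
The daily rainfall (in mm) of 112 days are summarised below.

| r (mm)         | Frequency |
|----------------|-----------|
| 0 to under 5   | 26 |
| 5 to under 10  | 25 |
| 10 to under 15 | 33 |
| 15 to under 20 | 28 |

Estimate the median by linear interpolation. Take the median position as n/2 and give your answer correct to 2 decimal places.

Cumulative frequencies: 26, 51, 84, 112
n = 112; position = n/2 = 56.
This falls in the class 10 to under 15: L = 10, F = 51, f = 33, h = 5.
Median ≈ 10 + ((56 − 51) / 33) × 5 = 10.7576

10.76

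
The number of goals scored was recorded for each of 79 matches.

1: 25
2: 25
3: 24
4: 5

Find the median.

2

Cumulative frequencies: 25, 50, 74, 79
n = 79, so the median is the value in position (n+1)/2 = 40.
Position 40 falls at value 2.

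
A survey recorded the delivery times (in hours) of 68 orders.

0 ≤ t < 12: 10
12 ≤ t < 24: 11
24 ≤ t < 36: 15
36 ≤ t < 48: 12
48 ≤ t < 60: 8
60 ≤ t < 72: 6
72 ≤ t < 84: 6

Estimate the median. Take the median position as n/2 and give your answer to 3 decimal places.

Cumulative frequencies: 10, 21, 36, 48, 56, 62, 68
n = 68; position = n/2 = 34.
This falls in the class 24 ≤ t < 36: L = 24, F = 21, f = 15, h = 12.
Median ≈ 24 + ((34 − 21) / 15) × 12 = 34.4000

34.400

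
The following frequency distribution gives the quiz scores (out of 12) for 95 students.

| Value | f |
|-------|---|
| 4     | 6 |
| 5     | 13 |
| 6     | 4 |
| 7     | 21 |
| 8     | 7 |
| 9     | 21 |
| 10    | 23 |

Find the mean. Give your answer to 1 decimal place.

Values: 4, 5, 6, 7, 8, 9, 10
Σfx = 6×4 + 13×5 + 4×6 + 21×7 + 7×8 + 21×9 + 23×10 = 735
n = Σf = 95
Mean = 735 / 95 = 7.7368

7.7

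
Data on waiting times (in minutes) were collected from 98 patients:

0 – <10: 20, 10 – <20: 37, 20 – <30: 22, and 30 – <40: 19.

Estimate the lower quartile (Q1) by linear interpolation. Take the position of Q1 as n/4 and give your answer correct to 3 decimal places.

11.216

Cumulative frequencies: 20, 57, 79, 98
n = 98; position = n/4 = 24.5.
This falls in the class 10 – <20: L = 10, F = 20, f = 37, h = 10.
Lower quartile ≈ 10 + ((24.5 − 20) / 37) × 10 = 11.2162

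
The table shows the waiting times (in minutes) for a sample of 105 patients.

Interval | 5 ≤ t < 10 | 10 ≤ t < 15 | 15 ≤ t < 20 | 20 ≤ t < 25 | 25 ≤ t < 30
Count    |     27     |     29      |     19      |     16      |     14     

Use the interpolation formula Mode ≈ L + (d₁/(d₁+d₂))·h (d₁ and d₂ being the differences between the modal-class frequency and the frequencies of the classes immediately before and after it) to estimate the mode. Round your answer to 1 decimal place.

10.8

Modal class: 10 ≤ t < 15 (highest frequency 29).
d₁ = 29 − 27 = 2, d₂ = 29 − 19 = 10
Mode ≈ 10 + (2/(2+10)) × 5 = 10 + 0.8333 = 10.8333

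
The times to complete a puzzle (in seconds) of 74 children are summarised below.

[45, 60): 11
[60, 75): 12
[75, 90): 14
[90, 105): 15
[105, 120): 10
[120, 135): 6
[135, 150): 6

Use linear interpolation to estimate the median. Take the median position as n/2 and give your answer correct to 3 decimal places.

90.000

Cumulative frequencies: 11, 23, 37, 52, 62, 68, 74
n = 74; position = n/2 = 37.
This falls in the class [75, 90): L = 75, F = 23, f = 14, h = 15.
Median ≈ 75 + ((37 − 23) / 14) × 15 = 90.0000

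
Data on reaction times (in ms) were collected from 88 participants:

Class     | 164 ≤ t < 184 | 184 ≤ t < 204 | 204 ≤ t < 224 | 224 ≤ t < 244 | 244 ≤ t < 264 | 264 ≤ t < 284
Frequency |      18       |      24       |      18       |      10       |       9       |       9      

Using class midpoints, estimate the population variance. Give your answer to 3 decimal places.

Midpoints: 174, 194, 214, 234, 254, 274
n = 88, Σfm = 18732, mean = 212.8636
Σfm² = 4076448
Σf(m − x̄)² = Σfm² − (Σfm)²/n = 4076448 − 18732²/88 = 89086.3636
Population variance = 89086.3636 / 88 = 1012.3450

1012.345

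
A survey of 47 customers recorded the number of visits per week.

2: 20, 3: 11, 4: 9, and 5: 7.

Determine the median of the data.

3

Cumulative frequencies: 20, 31, 40, 47
n = 47, so the median is the value in position (n+1)/2 = 24.
Position 24 falls at value 3.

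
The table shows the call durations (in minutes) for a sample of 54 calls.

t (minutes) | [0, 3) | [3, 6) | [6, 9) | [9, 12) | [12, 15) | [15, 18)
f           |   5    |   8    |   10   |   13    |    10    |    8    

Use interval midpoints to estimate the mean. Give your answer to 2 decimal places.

9.67

Midpoints: 1.5, 4.5, 7.5, 10.5, 13.5, 16.5
Σfm = 5×1.5 + 8×4.5 + 10×7.5 + 13×10.5 + 10×13.5 + 8×16.5 = 522
n = Σf = 54
Mean = 522 / 54 = 9.6667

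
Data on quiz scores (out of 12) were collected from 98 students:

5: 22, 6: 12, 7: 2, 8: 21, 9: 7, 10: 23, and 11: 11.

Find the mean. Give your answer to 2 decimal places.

Values: 5, 6, 7, 8, 9, 10, 11
Σfx = 22×5 + 12×6 + 2×7 + 21×8 + 7×9 + 23×10 + 11×11 = 778
n = Σf = 98
Mean = 778 / 98 = 7.9388

7.94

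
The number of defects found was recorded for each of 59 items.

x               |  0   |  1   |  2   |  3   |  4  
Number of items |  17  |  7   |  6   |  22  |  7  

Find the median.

2

Cumulative frequencies: 17, 24, 30, 52, 59
n = 59, so the median is the value in position (n+1)/2 = 30.
Position 30 falls at value 2.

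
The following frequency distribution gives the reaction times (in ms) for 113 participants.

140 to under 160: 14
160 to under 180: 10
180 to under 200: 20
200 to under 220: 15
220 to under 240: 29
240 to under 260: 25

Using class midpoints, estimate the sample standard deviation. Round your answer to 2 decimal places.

Midpoints: 150, 170, 190, 210, 230, 250
n = 113, Σfm = 23670, mean = 209.4690
Σfm² = 5084100
Σf(m − x̄)² = Σfm² − (Σfm)²/n = 5084100 − 23670²/113 = 125968.1416
Sample variance = 125968.1416 / 112 = 1124.7155
Standard deviation = √1124.7155 = 33.5368

33.54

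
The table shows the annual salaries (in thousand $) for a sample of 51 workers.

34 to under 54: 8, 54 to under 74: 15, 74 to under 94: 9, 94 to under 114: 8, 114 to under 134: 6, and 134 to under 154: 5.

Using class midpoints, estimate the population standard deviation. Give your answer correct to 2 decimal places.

Midpoints: 44, 64, 84, 104, 124, 144
n = 51, Σfm = 4364, mean = 85.5686
Σfm² = 422896
Σf(m − x̄)² = Σfm² − (Σfm)²/n = 422896 − 4364²/51 = 49474.5098
Population variance = 49474.5098 / 51 = 970.0884
Standard deviation = √970.0884 = 31.1462

31.15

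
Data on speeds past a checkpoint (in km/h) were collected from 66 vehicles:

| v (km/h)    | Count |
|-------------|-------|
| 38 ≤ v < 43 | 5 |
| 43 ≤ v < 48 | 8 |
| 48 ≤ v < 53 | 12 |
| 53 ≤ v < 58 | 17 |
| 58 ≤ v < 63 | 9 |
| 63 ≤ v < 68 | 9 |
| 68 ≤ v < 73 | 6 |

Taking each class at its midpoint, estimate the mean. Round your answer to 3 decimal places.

55.652

Midpoints: 40.5, 45.5, 50.5, 55.5, 60.5, 65.5, 70.5
Σfm = 5×40.5 + 8×45.5 + 12×50.5 + 17×55.5 + 9×60.5 + 9×65.5 + 6×70.5 = 3673
n = Σf = 66
Mean = 3673 / 66 = 55.6515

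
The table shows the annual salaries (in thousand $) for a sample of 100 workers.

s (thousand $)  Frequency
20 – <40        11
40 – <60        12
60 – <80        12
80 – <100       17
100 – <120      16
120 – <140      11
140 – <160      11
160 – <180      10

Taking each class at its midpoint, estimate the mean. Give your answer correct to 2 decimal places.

98.40

Midpoints: 30, 50, 70, 90, 110, 130, 150, 170
Σfm = 11×30 + 12×50 + 12×70 + 17×90 + 16×110 + 11×130 + 11×150 + 10×170 = 9840
n = Σf = 100
Mean = 9840 / 100 = 98.4000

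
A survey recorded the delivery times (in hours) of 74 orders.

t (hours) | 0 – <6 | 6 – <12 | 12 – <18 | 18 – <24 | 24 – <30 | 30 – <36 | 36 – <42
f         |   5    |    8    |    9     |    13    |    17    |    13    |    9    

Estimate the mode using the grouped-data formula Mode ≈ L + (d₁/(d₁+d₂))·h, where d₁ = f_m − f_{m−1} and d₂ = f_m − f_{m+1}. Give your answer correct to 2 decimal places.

27.00

Modal class: 24 – <30 (highest frequency 17).
d₁ = 17 − 13 = 4, d₂ = 17 − 13 = 4
Mode ≈ 24 + (4/(4+4)) × 6 = 24 + 3.0000 = 27.0000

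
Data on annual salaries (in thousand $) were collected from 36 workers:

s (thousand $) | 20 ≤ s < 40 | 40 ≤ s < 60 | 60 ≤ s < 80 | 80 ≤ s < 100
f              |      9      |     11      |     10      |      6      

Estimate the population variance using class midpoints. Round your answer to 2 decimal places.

Midpoints: 30, 50, 70, 90
n = 36, Σfm = 2060, mean = 57.2222
Σfm² = 133200
Σf(m − x̄)² = Σfm² − (Σfm)²/n = 133200 − 2060²/36 = 15322.2222
Population variance = 15322.2222 / 36 = 425.6173

425.62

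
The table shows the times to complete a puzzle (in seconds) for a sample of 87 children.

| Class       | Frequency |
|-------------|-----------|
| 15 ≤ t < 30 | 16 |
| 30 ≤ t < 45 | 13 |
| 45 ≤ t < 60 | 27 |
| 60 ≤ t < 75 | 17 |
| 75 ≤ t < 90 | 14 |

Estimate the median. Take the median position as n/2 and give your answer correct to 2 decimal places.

53.06

Cumulative frequencies: 16, 29, 56, 73, 87
n = 87; position = n/2 = 43.5.
This falls in the class 45 ≤ t < 60: L = 45, F = 29, f = 27, h = 15.
Median ≈ 45 + ((43.5 − 29) / 27) × 15 = 53.0556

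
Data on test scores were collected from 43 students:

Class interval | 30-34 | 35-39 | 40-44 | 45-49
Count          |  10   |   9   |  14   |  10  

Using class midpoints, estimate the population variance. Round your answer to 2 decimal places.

Midpoints: 32, 37, 42, 47
n = 43, Σfm = 1711, mean = 39.7907
Σfm² = 69347
Σf(m − x̄)² = Σfm² − (Σfm)²/n = 69347 − 1711²/43 = 1265.1163
Population variance = 1265.1163 / 43 = 29.4213

29.42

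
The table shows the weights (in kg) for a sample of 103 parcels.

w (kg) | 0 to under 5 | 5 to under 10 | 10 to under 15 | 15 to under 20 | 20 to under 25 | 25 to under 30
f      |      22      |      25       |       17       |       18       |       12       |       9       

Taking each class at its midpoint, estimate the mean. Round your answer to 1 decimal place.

Midpoints: 2.5, 7.5, 12.5, 17.5, 22.5, 27.5
Σfm = 22×2.5 + 25×7.5 + 17×12.5 + 18×17.5 + 12×22.5 + 9×27.5 = 1287.5
n = Σf = 103
Mean = 1287.5 / 103 = 12.5000

12.5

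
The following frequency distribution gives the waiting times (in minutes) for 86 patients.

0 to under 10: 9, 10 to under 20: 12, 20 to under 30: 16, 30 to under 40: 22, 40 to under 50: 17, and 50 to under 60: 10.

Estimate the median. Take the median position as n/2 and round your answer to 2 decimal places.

Cumulative frequencies: 9, 21, 37, 59, 76, 86
n = 86; position = n/2 = 43.
This falls in the class 30 to under 40: L = 30, F = 37, f = 22, h = 10.
Median ≈ 30 + ((43 − 37) / 22) × 10 = 32.7273

32.73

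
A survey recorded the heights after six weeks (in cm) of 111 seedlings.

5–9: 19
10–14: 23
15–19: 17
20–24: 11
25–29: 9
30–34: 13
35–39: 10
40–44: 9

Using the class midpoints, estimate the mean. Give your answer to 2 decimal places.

Midpoints: 7, 12, 17, 22, 27, 32, 37, 42
Σfm = 19×7 + 23×12 + 17×17 + 11×22 + 9×27 + 13×32 + 10×37 + 9×42 = 2347
n = Σf = 111
Mean = 2347 / 111 = 21.1441

21.14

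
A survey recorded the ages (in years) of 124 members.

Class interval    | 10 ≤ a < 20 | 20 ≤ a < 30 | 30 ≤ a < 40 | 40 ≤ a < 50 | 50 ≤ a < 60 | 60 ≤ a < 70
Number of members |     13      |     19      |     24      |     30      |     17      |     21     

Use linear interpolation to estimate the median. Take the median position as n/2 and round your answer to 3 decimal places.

42.000

Cumulative frequencies: 13, 32, 56, 86, 103, 124
n = 124; position = n/2 = 62.
This falls in the class 40 ≤ a < 50: L = 40, F = 56, f = 30, h = 10.
Median ≈ 40 + ((62 − 56) / 30) × 10 = 42.0000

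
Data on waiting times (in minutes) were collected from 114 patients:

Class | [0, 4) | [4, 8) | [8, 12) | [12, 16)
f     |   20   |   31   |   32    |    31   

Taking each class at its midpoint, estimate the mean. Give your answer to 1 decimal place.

8.6

Midpoints: 2, 6, 10, 14
Σfm = 20×2 + 31×6 + 32×10 + 31×14 = 980
n = Σf = 114
Mean = 980 / 114 = 8.5965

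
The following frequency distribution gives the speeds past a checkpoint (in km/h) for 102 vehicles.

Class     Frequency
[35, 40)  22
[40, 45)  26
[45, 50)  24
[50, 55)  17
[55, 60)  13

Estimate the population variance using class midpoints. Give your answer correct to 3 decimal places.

43.101

Midpoints: 37.5, 42.5, 47.5, 52.5, 57.5
n = 102, Σfm = 4710, mean = 46.1765
Σfm² = 221887.5
Σf(m − x̄)² = Σfm² − (Σfm)²/n = 221887.5 − 4710²/102 = 4396.3235
Population variance = 4396.3235 / 102 = 43.1012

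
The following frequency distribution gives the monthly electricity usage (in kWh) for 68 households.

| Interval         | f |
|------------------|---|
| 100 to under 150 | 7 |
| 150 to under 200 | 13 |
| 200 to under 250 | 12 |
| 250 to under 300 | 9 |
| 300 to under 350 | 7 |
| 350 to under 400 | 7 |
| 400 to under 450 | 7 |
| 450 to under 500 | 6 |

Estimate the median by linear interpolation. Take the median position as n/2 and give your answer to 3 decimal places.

Cumulative frequencies: 7, 20, 32, 41, 48, 55, 62, 68
n = 68; position = n/2 = 34.
This falls in the class 250 to under 300: L = 250, F = 32, f = 9, h = 50.
Median ≈ 250 + ((34 − 32) / 9) × 50 = 261.1111

261.111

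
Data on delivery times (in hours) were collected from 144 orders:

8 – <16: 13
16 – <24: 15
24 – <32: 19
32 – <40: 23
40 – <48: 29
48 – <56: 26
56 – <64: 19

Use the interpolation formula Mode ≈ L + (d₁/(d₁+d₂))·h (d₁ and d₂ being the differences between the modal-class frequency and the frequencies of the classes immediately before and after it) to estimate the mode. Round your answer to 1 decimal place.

Modal class: 40 – <48 (highest frequency 29).
d₁ = 29 − 23 = 6, d₂ = 29 − 26 = 3
Mode ≈ 40 + (6/(6+3)) × 8 = 40 + 5.3333 = 45.3333

45.3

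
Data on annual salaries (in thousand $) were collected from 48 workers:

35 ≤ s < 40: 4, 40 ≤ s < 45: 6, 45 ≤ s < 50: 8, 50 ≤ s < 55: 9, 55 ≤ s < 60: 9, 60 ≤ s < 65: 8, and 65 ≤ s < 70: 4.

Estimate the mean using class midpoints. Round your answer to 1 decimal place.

53.0

Midpoints: 37.5, 42.5, 47.5, 52.5, 57.5, 62.5, 67.5
Σfm = 4×37.5 + 6×42.5 + 8×47.5 + 9×52.5 + 9×57.5 + 8×62.5 + 4×67.5 = 2545
n = Σf = 48
Mean = 2545 / 48 = 53.0208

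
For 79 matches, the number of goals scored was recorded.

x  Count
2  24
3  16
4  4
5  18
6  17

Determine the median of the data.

Cumulative frequencies: 24, 40, 44, 62, 79
n = 79, so the median is the value in position (n+1)/2 = 40.
Position 40 falls at value 3.

3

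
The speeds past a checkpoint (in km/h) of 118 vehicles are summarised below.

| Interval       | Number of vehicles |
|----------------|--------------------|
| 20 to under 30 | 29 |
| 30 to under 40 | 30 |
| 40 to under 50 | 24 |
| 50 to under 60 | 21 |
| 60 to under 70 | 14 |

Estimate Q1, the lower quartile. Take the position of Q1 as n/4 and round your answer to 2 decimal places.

Cumulative frequencies: 29, 59, 83, 104, 118
n = 118; position = n/4 = 29.5.
This falls in the class 30 to under 40: L = 30, F = 29, f = 30, h = 10.
Lower quartile ≈ 30 + ((29.5 − 29) / 30) × 10 = 30.1667

30.17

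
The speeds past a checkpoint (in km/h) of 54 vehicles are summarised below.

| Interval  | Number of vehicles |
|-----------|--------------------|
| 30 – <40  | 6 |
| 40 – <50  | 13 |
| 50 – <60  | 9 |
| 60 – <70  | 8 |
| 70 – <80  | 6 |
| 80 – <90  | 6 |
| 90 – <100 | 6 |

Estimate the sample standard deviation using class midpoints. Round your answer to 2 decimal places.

Midpoints: 35, 45, 55, 65, 75, 85, 95
n = 54, Σfm = 3340, mean = 61.8519
Σfm² = 225950
Σf(m − x̄)² = Σfm² − (Σfm)²/n = 225950 − 3340²/54 = 19364.8148
Sample variance = 19364.8148 / 53 = 365.3739
Standard deviation = √365.3739 = 19.1148

19.11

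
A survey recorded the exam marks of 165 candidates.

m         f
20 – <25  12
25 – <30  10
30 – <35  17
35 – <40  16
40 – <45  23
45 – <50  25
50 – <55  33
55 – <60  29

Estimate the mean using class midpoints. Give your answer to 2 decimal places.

Midpoints: 22.5, 27.5, 32.5, 37.5, 42.5, 47.5, 52.5, 57.5
Σfm = 12×22.5 + 10×27.5 + 17×32.5 + 16×37.5 + 23×42.5 + 25×47.5 + 33×52.5 + 29×57.5 = 7262.5
n = Σf = 165
Mean = 7262.5 / 165 = 44.0152

44.02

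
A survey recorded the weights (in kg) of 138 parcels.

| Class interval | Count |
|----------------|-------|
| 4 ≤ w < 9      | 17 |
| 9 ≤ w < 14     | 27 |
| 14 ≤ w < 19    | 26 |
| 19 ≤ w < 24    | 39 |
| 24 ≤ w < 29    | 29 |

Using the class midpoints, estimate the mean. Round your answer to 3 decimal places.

Midpoints: 6.5, 11.5, 16.5, 21.5, 26.5
Σfm = 17×6.5 + 27×11.5 + 26×16.5 + 39×21.5 + 29×26.5 = 2457
n = Σf = 138
Mean = 2457 / 138 = 17.8043

17.804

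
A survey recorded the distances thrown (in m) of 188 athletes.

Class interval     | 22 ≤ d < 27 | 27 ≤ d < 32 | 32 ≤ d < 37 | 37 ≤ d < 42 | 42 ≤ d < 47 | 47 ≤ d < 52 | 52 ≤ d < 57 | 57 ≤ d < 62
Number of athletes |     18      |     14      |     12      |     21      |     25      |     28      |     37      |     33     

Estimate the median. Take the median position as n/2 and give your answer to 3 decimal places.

Cumulative frequencies: 18, 32, 44, 65, 90, 118, 155, 188
n = 188; position = n/2 = 94.
This falls in the class 47 ≤ d < 52: L = 47, F = 90, f = 28, h = 5.
Median ≈ 47 + ((94 − 90) / 28) × 5 = 47.7143

47.714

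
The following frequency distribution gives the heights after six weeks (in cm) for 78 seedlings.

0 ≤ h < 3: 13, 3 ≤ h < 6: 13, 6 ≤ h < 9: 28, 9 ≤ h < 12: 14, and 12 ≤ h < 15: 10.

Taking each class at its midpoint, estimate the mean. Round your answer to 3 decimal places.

7.308

Midpoints: 1.5, 4.5, 7.5, 10.5, 13.5
Σfm = 13×1.5 + 13×4.5 + 28×7.5 + 14×10.5 + 10×13.5 = 570
n = Σf = 78
Mean = 570 / 78 = 7.3077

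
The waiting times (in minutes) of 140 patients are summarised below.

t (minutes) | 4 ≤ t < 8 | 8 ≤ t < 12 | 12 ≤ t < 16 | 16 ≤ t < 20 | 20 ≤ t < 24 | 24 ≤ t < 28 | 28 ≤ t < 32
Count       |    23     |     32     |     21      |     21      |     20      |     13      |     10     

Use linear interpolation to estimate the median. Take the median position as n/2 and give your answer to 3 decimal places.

Cumulative frequencies: 23, 55, 76, 97, 117, 130, 140
n = 140; position = n/2 = 70.
This falls in the class 12 ≤ t < 16: L = 12, F = 55, f = 21, h = 4.
Median ≈ 12 + ((70 − 55) / 21) × 4 = 14.8571

14.857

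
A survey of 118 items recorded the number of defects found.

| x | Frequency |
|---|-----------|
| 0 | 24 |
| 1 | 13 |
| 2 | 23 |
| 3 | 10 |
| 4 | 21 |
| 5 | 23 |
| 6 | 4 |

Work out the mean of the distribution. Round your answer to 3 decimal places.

2.644

Values: 0, 1, 2, 3, 4, 5, 6
Σfx = 24×0 + 13×1 + 23×2 + 10×3 + 21×4 + 23×5 + 4×6 = 312
n = Σf = 118
Mean = 312 / 118 = 2.6441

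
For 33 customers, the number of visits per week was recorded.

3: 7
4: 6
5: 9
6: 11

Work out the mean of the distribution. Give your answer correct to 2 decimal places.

Values: 3, 4, 5, 6
Σfx = 7×3 + 6×4 + 9×5 + 11×6 = 156
n = Σf = 33
Mean = 156 / 33 = 4.7273

4.73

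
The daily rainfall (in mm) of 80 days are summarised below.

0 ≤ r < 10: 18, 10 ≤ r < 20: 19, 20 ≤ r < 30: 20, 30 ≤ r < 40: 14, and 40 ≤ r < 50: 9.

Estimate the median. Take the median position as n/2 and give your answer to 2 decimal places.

21.50

Cumulative frequencies: 18, 37, 57, 71, 80
n = 80; position = n/2 = 40.
This falls in the class 20 ≤ r < 30: L = 20, F = 37, f = 20, h = 10.
Median ≈ 20 + ((40 − 37) / 20) × 10 = 21.5000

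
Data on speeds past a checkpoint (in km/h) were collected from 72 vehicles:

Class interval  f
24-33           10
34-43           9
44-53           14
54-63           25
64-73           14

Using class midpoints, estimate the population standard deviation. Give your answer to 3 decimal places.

13.017

Midpoints: 28.5, 38.5, 48.5, 58.5, 68.5
n = 72, Σfm = 3732, mean = 51.8333
Σfm² = 205642
Σf(m − x̄)² = Σfm² − (Σfm)²/n = 205642 − 3732²/72 = 12200.0000
Population variance = 12200.0000 / 72 = 169.4444
Standard deviation = √169.4444 = 13.0171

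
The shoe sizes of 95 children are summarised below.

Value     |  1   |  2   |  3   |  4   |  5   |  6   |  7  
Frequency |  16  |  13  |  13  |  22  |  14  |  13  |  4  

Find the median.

4

Cumulative frequencies: 16, 29, 42, 64, 78, 91, 95
n = 95, so the median is the value in position (n+1)/2 = 48.
Position 48 falls at value 4.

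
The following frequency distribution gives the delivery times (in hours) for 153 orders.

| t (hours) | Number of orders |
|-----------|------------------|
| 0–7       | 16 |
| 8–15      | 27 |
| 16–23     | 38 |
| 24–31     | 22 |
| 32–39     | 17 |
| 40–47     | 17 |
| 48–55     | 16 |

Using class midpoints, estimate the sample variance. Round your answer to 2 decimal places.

213.90

Midpoints: 3.5, 11.5, 19.5, 27.5, 35.5, 43.5, 51.5
n = 153, Σfm = 3879.5, mean = 25.3562
Σfm² = 130882.25
Σf(m − x̄)² = Σfm² − (Σfm)²/n = 130882.25 − 3879.5²/153 = 32512.8366
Sample variance = 32512.8366 / 152 = 213.9002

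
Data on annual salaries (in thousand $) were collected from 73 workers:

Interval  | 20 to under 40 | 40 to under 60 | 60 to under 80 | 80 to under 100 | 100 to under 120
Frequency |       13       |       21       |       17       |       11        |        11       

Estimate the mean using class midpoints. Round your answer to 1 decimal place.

Midpoints: 30, 50, 70, 90, 110
Σfm = 13×30 + 21×50 + 17×70 + 11×90 + 11×110 = 4830
n = Σf = 73
Mean = 4830 / 73 = 66.1644

66.2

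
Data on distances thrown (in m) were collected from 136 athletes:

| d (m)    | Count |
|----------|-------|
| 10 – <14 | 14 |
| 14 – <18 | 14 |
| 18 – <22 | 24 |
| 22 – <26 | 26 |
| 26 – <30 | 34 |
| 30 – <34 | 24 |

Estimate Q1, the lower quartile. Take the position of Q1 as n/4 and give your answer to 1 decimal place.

Cumulative frequencies: 14, 28, 52, 78, 112, 136
n = 136; position = n/4 = 34.
This falls in the class 18 – <22: L = 18, F = 28, f = 24, h = 4.
Lower quartile ≈ 18 + ((34 − 28) / 24) × 4 = 19.0000

19.0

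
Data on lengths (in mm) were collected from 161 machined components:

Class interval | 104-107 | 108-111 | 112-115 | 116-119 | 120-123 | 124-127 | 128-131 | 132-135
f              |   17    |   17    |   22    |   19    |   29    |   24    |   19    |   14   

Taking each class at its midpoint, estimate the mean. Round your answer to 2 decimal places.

119.56

Midpoints: 105.5, 109.5, 113.5, 117.5, 121.5, 125.5, 129.5, 133.5
Σfm = 17×105.5 + 17×109.5 + 22×113.5 + 19×117.5 + 29×121.5 + 24×125.5 + 19×129.5 + 14×133.5 = 19249.5
n = Σf = 161
Mean = 19249.5 / 161 = 119.5621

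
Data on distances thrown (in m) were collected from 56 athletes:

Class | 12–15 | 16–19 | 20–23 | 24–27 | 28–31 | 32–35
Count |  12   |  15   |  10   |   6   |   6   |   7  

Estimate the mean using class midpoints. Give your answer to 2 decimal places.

21.50

Midpoints: 13.5, 17.5, 21.5, 25.5, 29.5, 33.5
Σfm = 12×13.5 + 15×17.5 + 10×21.5 + 6×25.5 + 6×29.5 + 7×33.5 = 1204
n = Σf = 56
Mean = 1204 / 56 = 21.5000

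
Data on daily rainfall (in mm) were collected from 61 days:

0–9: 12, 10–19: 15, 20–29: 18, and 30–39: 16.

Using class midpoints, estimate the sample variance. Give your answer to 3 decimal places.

117.213

Midpoints: 4.5, 14.5, 24.5, 34.5
n = 61, Σfm = 1264.5, mean = 20.7295
Σfm² = 33245.25
Σf(m − x̄)² = Σfm² − (Σfm)²/n = 33245.25 − 1264.5²/61 = 7032.7869
Sample variance = 7032.7869 / 60 = 117.2131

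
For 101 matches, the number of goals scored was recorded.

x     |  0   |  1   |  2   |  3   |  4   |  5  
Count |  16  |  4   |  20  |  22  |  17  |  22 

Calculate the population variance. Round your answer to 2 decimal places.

2.80

Values: 0, 1, 2, 3, 4, 5
n = 101, Σfx = 288, mean = 2.8515
Σfx² = 1104
Σf(x − x̄)² = Σfx² − (Σfx)²/n = 1104 − 288²/101 = 282.7723
Population variance = 282.7723 / 101 = 2.7997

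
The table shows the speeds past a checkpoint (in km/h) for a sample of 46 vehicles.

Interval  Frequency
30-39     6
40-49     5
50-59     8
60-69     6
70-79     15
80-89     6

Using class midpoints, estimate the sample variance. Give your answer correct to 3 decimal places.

Midpoints: 34.5, 44.5, 54.5, 64.5, 74.5, 84.5
n = 46, Σfm = 2877, mean = 62.5435
Σfm² = 191861.5
Σf(m − x̄)² = Σfm² − (Σfm)²/n = 191861.5 − 2877²/46 = 11923.9130
Sample variance = 11923.9130 / 45 = 264.9758

264.976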